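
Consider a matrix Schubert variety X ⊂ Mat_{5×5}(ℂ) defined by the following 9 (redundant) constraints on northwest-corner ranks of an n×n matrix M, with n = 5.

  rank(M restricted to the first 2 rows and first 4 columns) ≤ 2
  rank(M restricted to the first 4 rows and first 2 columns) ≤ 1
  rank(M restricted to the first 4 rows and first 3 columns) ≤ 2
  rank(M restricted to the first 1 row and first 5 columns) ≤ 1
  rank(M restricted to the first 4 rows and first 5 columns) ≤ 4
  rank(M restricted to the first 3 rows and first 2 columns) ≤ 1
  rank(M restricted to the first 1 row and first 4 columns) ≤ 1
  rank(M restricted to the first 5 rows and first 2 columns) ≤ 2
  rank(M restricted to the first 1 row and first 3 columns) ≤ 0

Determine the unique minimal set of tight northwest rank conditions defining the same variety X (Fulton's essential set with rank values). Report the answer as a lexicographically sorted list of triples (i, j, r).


The tightest implied rank at each (i,j), from the 9 conditions:

  R[1]: 0  0  0  1  1
  R[2]: 1  1  1  2  2
  R[3]: 1  1  2  3  3
  R[4]: 1  1  2  3  4
  R[5]: 1  2  3  4  5

second differences of R give the permutation w = (4, 1, 3, 5, 2).

D(w) has 5 cells with 2 SE-corners; essential set:

[(1, 3, 0), (4, 2, 1)]


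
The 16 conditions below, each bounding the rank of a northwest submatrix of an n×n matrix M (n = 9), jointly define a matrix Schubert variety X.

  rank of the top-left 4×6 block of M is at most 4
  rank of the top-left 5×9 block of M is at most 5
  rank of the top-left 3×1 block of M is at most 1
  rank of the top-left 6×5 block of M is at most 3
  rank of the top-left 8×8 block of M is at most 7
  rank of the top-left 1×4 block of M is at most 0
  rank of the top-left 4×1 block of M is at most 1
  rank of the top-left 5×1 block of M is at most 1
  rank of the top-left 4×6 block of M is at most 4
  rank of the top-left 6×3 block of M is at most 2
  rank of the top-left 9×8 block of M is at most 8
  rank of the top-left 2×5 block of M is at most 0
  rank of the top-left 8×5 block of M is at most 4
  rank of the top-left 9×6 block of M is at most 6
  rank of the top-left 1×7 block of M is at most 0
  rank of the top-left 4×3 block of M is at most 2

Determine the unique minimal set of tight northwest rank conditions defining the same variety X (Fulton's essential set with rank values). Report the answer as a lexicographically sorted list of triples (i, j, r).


The tightest implied rank at each (i,j), from the 16 conditions:

  row 1: 0 | 0 | 0 | 0 | 0 | 0 | 0 | 1 | 1
  row 2: 0 | 0 | 0 | 0 | 0 | 1 | 1 | 2 | 2
  row 3: 1 | 1 | 1 | 1 | 1 | 2 | 2 | 3 | 3
  row 4: 1 | 2 | 2 | 2 | 2 | 3 | 3 | 4 | 4
  row 5: 1 | 2 | 2 | 3 | 3 | 4 | 4 | 5 | 5
  row 6: 1 | 2 | 2 | 3 | 3 | 4 | 5 | 6 | 6
  row 7: 1 | 2 | 3 | 4 | 4 | 5 | 6 | 7 | 7
  row 8: 1 | 2 | 3 | 4 | 4 | 5 | 6 | 7 | 8
  row 9: 1 | 2 | 3 | 4 | 5 | 6 | 7 | 8 | 9

giving w = (8, 6, 1, 2, 4, 7, 3, 9, 5) via Δ²R.

Fulton essential set (5 of the 16 Rothe cells):

[(1, 7, 0), (2, 5, 0), (6, 3, 2), (6, 5, 3), (8, 5, 4)]


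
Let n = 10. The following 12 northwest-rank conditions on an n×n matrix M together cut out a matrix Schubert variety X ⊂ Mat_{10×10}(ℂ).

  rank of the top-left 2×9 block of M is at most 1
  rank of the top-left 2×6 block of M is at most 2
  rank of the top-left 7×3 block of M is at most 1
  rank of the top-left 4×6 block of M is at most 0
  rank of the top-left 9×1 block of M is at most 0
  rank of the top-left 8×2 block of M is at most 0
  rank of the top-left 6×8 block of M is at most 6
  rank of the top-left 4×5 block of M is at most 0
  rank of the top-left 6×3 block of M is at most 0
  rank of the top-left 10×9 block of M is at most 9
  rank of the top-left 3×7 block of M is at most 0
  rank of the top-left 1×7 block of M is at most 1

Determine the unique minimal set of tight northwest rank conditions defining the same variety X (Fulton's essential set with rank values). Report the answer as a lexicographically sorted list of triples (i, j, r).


Recovering R(i,j) via the rank-extension bound from the 12 conditions:

  R[1]: 0 0 0 0 0 0 0 1 1 1
  R[2]: 0 0 0 0 0 0 0 1 1 2
  R[3]: 0 0 0 0 0 0 0 1 2 3
  R[4]: 0 0 0 0 0 0 1 2 3 4
  R[5]: 0 0 0 1 1 1 2 3 4 5
  R[6]: 0 0 0 1 2 2 3 4 5 6
  R[7]: 0 0 1 2 3 3 4 5 6 7
  R[8]: 0 0 1 2 3 4 5 6 7 8
  R[9]: 0 1 2 3 4 5 6 7 8 9
  R[10]: 1 2 3 4 5 6 7 8 9 10

hence w(1..10) = (8, 10, 9, 7, 4, 5, 3, 6, 2, 1).

6 SE-corners of the 39-cell Rothe diagram give Ess(w):

[(2, 9, 1), (3, 7, 0), (4, 6, 0), (6, 3, 0), (8, 2, 0), (9, 1, 0)]


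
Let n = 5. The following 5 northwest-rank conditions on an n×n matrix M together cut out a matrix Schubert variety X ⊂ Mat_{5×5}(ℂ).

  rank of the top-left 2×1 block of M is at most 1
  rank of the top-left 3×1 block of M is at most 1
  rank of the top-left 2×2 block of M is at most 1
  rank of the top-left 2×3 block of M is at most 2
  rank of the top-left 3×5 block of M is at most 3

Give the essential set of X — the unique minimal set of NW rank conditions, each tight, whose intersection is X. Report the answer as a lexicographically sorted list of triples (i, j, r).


Rank table r_w(5×5) implied by the 5 constraints:

  1 1 1 1 1
  1 1 2 2 2
  1 2 3 3 3
  1 2 3 4 4
  1 2 3 4 5

reading off 1-entries of Δ²R: w = (1, 3, 2, 4, 5).

|D(w)|=1, |Ess(w)|=1:

[(2, 2, 1)]


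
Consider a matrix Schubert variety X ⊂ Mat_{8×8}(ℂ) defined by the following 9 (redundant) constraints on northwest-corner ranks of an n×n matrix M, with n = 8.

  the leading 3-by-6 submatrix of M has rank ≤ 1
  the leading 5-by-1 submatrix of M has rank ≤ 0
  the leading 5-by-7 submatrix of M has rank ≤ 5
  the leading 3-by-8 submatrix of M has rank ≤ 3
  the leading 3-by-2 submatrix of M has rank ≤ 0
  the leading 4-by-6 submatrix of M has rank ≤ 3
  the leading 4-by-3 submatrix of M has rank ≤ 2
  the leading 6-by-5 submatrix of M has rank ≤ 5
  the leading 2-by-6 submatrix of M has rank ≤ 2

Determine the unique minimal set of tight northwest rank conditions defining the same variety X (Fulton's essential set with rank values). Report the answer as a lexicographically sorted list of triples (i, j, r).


The tightest implied rank at each (i,j), from the 9 conditions:

  i=1: 0 0 1 1 1 1 1 1
  i=2: 0 0 1 1 1 1 2 2
  i=3: 0 0 1 1 1 1 2 3
  i=4: 0 1 2 2 2 2 3 4
  i=5: 0 1 2 3 3 3 4 5
  i=6: 1 2 3 4 4 4 5 6
  i=7: 1 2 3 4 5 5 6 7
  i=8: 1 2 3 4 5 6 7 8

so w = (3, 7, 8, 2, 4, 1, 5, 6).

ℓ(w)=14; the 3 essential cells (i,j,r):

[(3, 2, 0), (3, 6, 1), (5, 1, 0)]


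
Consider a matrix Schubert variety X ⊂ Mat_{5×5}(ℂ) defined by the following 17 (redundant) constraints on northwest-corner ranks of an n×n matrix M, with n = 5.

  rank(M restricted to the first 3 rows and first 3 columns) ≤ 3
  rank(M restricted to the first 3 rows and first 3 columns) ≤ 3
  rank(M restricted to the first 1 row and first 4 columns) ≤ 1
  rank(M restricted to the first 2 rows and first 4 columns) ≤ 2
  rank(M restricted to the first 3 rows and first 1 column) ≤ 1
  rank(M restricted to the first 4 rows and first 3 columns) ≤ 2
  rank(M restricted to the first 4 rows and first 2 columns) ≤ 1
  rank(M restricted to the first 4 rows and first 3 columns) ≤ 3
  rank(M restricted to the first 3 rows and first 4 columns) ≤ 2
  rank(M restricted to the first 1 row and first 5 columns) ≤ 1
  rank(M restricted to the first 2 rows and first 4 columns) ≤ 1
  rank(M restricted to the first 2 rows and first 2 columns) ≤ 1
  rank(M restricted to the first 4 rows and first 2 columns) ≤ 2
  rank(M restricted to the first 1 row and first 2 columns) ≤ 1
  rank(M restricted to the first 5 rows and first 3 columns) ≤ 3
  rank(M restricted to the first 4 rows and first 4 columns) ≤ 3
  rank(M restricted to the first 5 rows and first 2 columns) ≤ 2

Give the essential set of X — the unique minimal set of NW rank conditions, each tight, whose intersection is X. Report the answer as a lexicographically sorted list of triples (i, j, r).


The tightest implied rank at each (i,j), from the 17 conditions:

  R[1]: 1, 1, 1, 1, 1
  R[2]: 1, 1, 1, 1, 2
  R[3]: 1, 1, 2, 2, 3
  R[4]: 1, 1, 2, 3, 4
  R[5]: 1, 2, 3, 4, 5

hence w(1..5) = (1, 5, 3, 4, 2).

2 SE-corners of the 5-cell Rothe diagram give Ess(w):

[(2, 4, 1), (4, 2, 1)]


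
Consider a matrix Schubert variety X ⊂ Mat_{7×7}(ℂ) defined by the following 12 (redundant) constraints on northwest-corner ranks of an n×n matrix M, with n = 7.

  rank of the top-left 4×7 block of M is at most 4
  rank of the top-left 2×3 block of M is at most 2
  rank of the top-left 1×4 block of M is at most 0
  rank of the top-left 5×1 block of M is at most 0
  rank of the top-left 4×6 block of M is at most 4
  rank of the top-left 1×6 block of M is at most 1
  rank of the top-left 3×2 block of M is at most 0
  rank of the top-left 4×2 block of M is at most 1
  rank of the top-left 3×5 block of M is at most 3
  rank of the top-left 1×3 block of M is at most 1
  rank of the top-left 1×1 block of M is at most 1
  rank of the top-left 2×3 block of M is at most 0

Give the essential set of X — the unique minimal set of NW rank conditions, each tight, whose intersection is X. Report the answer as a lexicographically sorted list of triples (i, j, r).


Recovering R(i,j) via the rank-extension bound from the 12 conditions:

  row 1: 0, 0, 0, 0, 1, 1, 1
  row 2: 0, 0, 0, 1, 2, 2, 2
  row 3: 0, 0, 1, 2, 3, 3, 3
  row 4: 0, 1, 2, 3, 4, 4, 4
  row 5: 0, 1, 2, 3, 4, 5, 5
  row 6: 1, 2, 3, 4, 5, 6, 6
  row 7: 1, 2, 3, 4, 5, 6, 7

reading off 1-entries of Δ²R: w = (5, 4, 3, 2, 6, 1, 7).

4 SE-corners of the 11-cell Rothe diagram give Ess(w):

[(1, 4, 0), (2, 3, 0), (3, 2, 0), (5, 1, 0)]


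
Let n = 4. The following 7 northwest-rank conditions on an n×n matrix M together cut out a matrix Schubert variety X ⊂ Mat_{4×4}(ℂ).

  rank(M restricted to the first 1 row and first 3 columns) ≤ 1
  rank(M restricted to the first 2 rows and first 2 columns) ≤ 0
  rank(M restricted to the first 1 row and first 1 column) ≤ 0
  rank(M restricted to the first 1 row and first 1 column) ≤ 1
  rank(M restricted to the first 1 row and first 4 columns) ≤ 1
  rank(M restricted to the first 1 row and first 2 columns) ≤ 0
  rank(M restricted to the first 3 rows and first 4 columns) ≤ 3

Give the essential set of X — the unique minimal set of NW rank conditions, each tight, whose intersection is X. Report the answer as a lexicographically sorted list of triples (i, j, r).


Propagating the 7 rank bounds to every northwest block:

  R[1]: 0 | 0 | 1 | 1
  R[2]: 0 | 0 | 1 | 2
  R[3]: 1 | 1 | 2 | 3
  R[4]: 1 | 2 | 3 | 4

the unique w with this rank table is (3, 4, 1, 2).

1 SE-corner of the 4-cell Rothe diagram gives Ess(w):

[(2, 2, 0)]


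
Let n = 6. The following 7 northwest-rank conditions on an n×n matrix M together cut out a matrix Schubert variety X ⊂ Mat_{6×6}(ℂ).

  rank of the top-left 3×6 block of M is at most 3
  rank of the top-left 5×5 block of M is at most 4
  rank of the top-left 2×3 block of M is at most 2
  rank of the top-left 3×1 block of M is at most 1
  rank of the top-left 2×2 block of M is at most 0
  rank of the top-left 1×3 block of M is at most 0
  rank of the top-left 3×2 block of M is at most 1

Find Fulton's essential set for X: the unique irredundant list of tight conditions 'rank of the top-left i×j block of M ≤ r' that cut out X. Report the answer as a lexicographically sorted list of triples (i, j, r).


Recovering R(i,j) via the rank-extension bound from the 7 conditions:

  R[1]: 0 | 0 | 0 | 1 | 1 | 1
  R[2]: 0 | 0 | 1 | 2 | 2 | 2
  R[3]: 1 | 1 | 2 | 3 | 3 | 3
  R[4]: 1 | 2 | 3 | 4 | 4 | 4
  R[5]: 1 | 2 | 3 | 4 | 4 | 5
  R[6]: 1 | 2 | 3 | 4 | 5 | 6

hence w(1..6) = (4, 3, 1, 2, 6, 5).

Fulton essential set (3 of the 6 Rothe cells):

[(1, 3, 0), (2, 2, 0), (5, 5, 4)]


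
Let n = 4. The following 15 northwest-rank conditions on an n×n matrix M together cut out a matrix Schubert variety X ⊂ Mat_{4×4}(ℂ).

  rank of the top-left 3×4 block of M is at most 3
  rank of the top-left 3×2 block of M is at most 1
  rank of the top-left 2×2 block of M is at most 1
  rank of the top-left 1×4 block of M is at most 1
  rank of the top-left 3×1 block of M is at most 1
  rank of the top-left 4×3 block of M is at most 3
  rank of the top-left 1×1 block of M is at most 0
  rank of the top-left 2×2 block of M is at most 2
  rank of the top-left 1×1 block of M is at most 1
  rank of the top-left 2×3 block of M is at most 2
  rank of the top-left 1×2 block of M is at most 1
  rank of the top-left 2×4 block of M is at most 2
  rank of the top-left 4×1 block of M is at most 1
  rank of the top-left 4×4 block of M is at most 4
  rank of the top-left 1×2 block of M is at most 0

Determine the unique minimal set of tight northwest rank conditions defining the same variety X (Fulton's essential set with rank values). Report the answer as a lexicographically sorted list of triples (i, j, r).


Recovering R(i,j) via the rank-extension bound from the 15 conditions:

  row 1: 0 | 0 | 1 | 1
  row 2: 1 | 1 | 2 | 2
  row 3: 1 | 1 | 2 | 3
  row 4: 1 | 2 | 3 | 4

giving w = (3, 1, 4, 2) via Δ²R.

Fulton essential set (2 of the 3 Rothe cells):

[(1, 2, 0), (3, 2, 1)]


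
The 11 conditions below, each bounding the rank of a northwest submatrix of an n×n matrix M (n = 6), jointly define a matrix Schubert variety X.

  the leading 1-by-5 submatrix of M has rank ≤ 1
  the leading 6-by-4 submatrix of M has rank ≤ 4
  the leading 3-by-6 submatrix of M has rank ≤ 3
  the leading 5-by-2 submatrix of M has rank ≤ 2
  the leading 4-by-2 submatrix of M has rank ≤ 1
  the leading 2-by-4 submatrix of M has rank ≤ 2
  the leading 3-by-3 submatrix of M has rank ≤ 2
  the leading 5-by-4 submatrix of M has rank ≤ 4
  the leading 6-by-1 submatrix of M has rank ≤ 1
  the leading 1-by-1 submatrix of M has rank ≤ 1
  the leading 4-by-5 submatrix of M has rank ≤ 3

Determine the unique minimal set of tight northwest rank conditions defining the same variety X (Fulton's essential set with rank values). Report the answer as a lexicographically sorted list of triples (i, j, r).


Rank table r_w(6×6) implied by the 11 constraints:

  i=1: 1, 1, 1, 1, 1, 1
  i=2: 1, 1, 2, 2, 2, 2
  i=3: 1, 1, 2, 3, 3, 3
  i=4: 1, 1, 2, 3, 3, 4
  i=5: 1, 2, 3, 4, 4, 5
  i=6: 1, 2, 3, 4, 5, 6

hence w(1..6) = (1, 3, 4, 6, 2, 5).

|D(w)|=4, |Ess(w)|=2:

[(4, 2, 1), (4, 5, 3)]


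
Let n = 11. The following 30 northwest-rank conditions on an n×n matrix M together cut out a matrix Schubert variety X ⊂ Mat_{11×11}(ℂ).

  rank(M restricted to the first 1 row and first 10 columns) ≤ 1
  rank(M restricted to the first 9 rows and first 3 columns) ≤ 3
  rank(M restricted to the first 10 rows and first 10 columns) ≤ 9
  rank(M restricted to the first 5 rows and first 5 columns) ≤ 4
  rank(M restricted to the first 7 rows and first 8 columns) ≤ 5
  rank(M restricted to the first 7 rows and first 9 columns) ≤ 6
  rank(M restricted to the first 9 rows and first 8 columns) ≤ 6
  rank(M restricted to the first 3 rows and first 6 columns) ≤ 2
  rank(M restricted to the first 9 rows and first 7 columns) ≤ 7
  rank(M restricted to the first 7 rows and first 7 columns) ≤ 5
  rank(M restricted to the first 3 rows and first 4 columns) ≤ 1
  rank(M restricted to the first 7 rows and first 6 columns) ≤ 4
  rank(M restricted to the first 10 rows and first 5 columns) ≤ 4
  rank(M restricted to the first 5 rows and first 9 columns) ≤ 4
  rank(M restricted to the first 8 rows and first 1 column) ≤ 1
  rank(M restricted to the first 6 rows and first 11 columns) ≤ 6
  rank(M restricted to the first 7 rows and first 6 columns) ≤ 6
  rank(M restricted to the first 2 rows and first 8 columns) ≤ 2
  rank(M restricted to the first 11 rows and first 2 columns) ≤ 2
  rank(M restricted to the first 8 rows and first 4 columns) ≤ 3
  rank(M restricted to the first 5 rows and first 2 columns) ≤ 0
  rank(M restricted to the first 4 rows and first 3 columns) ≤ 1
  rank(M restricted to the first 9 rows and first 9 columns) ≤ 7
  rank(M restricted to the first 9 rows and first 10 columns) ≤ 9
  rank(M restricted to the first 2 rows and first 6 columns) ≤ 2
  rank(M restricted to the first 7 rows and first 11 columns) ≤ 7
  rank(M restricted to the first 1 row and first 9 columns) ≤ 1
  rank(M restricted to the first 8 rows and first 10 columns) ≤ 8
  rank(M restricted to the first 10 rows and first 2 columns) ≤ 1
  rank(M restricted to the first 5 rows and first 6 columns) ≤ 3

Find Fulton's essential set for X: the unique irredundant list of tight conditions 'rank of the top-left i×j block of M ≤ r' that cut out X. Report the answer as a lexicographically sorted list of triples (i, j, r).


Propagating the 30 rank bounds to every northwest block:

  R[1]: 0  0  1  1  1  1  1  1  1  1  1
  R[2]: 0  0  1  1  2  2  2  2  2  2  2
  R[3]: 0  0  1  1  2  2  3  3  3  3  3
  R[4]: 0  0  1  2  3  3  4  4  4  4  4
  R[5]: 0  0  1  2  3  3  4  4  4  5  5
  R[6]: 1  1  2  3  4  4  5  5  5  6  6
  R[7]: 1  1  2  3  4  4  5  5  6  7  7
  R[8]: 1  1  2  3  4  5  6  6  7  8  8
  R[9]: 1  1  2  3  4  5  6  6  7  8  9
  R[10]: 1  1  2  3  4  5  6  7  8  9  10
  R[11]: 1  2  3  4  5  6  7  8  9  10  11

second differences of R give the permutation w = (3, 5, 7, 4, 10, 1, 9, 6, 11, 8, 2).

D(w) has 23 cells with 9 SE-corners; essential set:

[(3, 4, 1), (3, 6, 2), (5, 2, 0), (5, 6, 3), (5, 9, 4), (7, 6, 4), (7, 8, 5), (9, 8, 6), (10, 2, 1)]


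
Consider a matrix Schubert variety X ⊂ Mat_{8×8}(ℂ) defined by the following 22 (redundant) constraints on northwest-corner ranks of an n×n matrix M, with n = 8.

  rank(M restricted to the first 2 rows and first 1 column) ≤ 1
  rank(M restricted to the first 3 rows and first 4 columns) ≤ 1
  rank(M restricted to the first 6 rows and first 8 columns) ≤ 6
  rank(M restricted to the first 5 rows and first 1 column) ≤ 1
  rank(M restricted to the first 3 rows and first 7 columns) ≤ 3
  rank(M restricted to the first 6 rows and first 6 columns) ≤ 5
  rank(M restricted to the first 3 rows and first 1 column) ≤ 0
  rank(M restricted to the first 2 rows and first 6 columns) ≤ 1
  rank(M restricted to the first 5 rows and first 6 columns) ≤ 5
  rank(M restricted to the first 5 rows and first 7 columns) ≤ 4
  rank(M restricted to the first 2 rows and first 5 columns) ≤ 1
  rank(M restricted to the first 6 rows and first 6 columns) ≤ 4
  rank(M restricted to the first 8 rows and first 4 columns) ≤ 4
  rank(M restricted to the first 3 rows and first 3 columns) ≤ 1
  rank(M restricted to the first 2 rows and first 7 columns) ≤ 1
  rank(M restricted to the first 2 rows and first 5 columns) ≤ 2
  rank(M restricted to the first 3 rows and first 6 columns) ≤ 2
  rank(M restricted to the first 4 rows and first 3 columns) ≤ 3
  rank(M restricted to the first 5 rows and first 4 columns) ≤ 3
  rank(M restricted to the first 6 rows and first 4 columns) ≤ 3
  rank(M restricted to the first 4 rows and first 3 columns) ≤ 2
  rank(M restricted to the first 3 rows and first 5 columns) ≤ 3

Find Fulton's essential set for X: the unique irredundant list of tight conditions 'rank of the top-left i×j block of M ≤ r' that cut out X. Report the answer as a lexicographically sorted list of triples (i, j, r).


Computing R[i][j] = min implied NW-rank bound (n=8, 22 conditions):

  i=1: 0  1  1  1  1  1  1  1
  i=2: 0  1  1  1  1  1  1  2
  i=3: 0  1  1  1  2  2  2  3
  i=4: 1  2  2  2  3  3  3  4
  i=5: 1  2  3  3  4  4  4  5
  i=6: 1  2  3  3  4  4  5  6
  i=7: 1  2  3  4  5  5  6  7
  i=8: 1  2  3  4  5  6  7  8

hence w(1..8) = (2, 8, 5, 1, 3, 7, 4, 6).

Rothe diagram D(w) (12 cells), 5 SE-corners (essential conditions):

[(2, 7, 1), (3, 1, 0), (3, 4, 1), (6, 4, 3), (6, 6, 4)]


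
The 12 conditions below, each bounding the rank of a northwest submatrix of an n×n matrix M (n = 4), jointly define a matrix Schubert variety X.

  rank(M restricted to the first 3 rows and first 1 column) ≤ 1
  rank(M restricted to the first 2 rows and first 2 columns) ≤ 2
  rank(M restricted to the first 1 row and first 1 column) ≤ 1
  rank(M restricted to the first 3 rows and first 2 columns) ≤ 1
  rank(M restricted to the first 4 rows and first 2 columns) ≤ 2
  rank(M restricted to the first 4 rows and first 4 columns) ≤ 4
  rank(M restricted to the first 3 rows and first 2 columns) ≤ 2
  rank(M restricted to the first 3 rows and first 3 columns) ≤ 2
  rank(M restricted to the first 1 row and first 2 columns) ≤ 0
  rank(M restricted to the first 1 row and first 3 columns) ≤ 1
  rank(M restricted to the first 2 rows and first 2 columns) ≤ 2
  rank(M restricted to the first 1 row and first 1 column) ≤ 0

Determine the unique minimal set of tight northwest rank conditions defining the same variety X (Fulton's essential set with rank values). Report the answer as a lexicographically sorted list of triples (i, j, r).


Computing R[i][j] = min implied NW-rank bound (n=4, 12 conditions):

  i=1: 0 | 0 | 1 | 1
  i=2: 1 | 1 | 2 | 2
  i=3: 1 | 1 | 2 | 3
  i=4: 1 | 2 | 3 | 4

so w = (3, 1, 4, 2).

Rothe diagram D(w) (3 cells), 2 SE-corners (essential conditions):

[(1, 2, 0), (3, 2, 1)]


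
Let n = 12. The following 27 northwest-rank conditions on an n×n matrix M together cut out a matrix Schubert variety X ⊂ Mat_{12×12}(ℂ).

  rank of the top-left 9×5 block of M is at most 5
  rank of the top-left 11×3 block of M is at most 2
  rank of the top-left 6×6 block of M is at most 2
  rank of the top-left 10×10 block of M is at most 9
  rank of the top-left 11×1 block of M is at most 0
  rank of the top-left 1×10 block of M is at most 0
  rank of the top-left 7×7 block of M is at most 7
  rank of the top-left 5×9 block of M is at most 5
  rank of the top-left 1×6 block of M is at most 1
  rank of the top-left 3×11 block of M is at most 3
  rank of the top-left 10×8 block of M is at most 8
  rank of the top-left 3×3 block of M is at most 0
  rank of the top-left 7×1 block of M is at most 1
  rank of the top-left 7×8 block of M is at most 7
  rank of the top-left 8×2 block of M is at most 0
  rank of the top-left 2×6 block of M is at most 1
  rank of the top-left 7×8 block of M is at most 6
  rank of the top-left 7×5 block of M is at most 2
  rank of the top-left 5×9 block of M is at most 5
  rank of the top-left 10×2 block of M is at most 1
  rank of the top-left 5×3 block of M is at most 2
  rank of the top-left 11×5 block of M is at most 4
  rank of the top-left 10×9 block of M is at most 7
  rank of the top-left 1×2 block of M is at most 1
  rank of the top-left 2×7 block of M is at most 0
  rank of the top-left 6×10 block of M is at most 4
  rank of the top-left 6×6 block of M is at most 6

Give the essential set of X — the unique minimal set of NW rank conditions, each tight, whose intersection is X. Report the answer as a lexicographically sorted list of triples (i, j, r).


Recovering R(i,j) via the rank-extension bound from the 27 conditions:

  0 | 0 | 0 | 0 | 0 | 0 | 0 | 0 | 0 | 0 | 1 | 1
  0 | 0 | 0 | 0 | 0 | 0 | 0 | 1 | 1 | 1 | 2 | 2
  0 | 0 | 0 | 1 | 1 | 1 | 1 | 2 | 2 | 2 | 3 | 3
  0 | 0 | 1 | 2 | 2 | 2 | 2 | 3 | 3 | 3 | 4 | 4
  0 | 0 | 1 | 2 | 2 | 2 | 3 | 4 | 4 | 4 | 5 | 5
  0 | 0 | 1 | 2 | 2 | 2 | 3 | 4 | 4 | 4 | 5 | 6
  0 | 0 | 1 | 2 | 2 | 3 | 4 | 5 | 5 | 5 | 6 | 7
  0 | 0 | 1 | 2 | 3 | 4 | 5 | 6 | 6 | 6 | 7 | 8
  0 | 1 | 2 | 3 | 4 | 5 | 6 | 7 | 7 | 7 | 8 | 9
  0 | 1 | 2 | 3 | 4 | 5 | 6 | 7 | 7 | 8 | 9 | 10
  0 | 1 | 2 | 3 | 4 | 5 | 6 | 7 | 8 | 9 | 10 | 11
  1 | 2 | 3 | 4 | 5 | 6 | 7 | 8 | 9 | 10 | 11 | 12

the unique w with this rank table is (11, 8, 4, 3, 7, 12, 6, 5, 2, 10, 9, 1).

|D(w)|=41, |Ess(w)|=9:

[(1, 10, 0), (2, 7, 0), (3, 3, 0), (6, 6, 2), (6, 10, 4), (7, 5, 2), (8, 2, 0), (10, 9, 7), (11, 1, 0)]


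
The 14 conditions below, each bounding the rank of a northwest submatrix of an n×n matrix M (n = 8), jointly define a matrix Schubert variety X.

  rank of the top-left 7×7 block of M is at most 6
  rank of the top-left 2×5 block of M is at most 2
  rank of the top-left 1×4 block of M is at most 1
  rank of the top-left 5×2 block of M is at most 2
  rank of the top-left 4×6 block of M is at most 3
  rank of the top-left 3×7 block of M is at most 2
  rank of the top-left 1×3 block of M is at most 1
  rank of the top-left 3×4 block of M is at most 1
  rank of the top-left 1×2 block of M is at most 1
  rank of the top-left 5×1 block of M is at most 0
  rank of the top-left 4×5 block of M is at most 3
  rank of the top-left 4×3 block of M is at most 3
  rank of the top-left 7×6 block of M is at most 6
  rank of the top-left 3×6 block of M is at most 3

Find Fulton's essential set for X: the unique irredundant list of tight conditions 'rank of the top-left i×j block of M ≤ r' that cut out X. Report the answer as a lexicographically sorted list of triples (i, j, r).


The tightest implied rank at each (i,j), from the 14 conditions:

  0, 1, 1, 1, 1, 1, 1, 1
  0, 1, 1, 1, 2, 2, 2, 2
  0, 1, 1, 1, 2, 2, 2, 3
  0, 1, 2, 2, 3, 3, 3, 4
  0, 1, 2, 3, 4, 4, 4, 5
  1, 2, 3, 4, 5, 5, 5, 6
  1, 2, 3, 4, 5, 6, 6, 7
  1, 2, 3, 4, 5, 6, 7, 8

giving w = (2, 5, 8, 3, 4, 1, 6, 7) via Δ²R.

D(w) has 11 cells with 3 SE-corners; essential set:

[(3, 4, 1), (3, 7, 2), (5, 1, 0)]


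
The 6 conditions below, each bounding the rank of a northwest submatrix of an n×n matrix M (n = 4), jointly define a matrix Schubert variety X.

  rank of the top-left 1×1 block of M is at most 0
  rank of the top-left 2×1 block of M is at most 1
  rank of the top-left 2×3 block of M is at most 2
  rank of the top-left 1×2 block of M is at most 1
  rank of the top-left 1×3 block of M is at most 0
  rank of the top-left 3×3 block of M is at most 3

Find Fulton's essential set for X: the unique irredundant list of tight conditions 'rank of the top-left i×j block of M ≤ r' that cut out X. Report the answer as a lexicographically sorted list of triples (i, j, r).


Propagating the 6 rank bounds to every northwest block:

  R[1]: 0 0 0 1
  R[2]: 1 1 1 2
  R[3]: 1 2 2 3
  R[4]: 1 2 3 4

reading off 1-entries of Δ²R: w = (4, 1, 2, 3).

Fulton essential set (1 of the 3 Rothe cells):

[(1, 3, 0)]


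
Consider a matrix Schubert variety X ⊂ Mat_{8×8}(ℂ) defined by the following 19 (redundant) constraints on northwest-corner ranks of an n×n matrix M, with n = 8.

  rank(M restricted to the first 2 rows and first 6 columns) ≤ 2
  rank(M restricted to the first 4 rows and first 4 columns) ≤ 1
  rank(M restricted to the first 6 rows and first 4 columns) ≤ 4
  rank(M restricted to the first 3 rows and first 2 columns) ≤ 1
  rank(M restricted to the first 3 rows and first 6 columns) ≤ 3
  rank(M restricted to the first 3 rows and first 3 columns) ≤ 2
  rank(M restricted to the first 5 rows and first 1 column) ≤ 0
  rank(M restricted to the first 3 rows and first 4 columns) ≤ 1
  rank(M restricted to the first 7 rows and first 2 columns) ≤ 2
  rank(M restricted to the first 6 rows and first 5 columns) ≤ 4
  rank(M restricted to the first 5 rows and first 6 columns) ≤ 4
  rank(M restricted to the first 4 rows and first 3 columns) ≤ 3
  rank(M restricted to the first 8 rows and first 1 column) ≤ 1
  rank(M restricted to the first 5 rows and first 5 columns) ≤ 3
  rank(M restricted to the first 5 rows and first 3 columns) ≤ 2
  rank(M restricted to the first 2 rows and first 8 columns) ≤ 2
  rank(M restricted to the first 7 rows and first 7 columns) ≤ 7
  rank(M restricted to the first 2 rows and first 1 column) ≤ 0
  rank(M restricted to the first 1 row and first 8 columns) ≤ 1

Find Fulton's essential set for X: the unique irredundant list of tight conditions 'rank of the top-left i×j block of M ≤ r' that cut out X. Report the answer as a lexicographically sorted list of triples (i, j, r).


Computing R[i][j] = min implied NW-rank bound (n=8, 19 conditions):

  R[1]: 0  1  1  1  1  1  1  1
  R[2]: 0  1  1  1  2  2  2  2
  R[3]: 0  1  1  1  2  3  3  3
  R[4]: 0  1  1  1  2  3  4  4
  R[5]: 0  1  2  2  3  4  5  5
  R[6]: 1  2  3  3  4  5  6  6
  R[7]: 1  2  3  4  5  6  7  7
  R[8]: 1  2  3  4  5  6  7  8

second differences of R give the permutation w = (2, 5, 6, 7, 3, 1, 4, 8).

Rothe diagram D(w) (11 cells), 2 SE-corners (essential conditions):

[(4, 4, 1), (5, 1, 0)]


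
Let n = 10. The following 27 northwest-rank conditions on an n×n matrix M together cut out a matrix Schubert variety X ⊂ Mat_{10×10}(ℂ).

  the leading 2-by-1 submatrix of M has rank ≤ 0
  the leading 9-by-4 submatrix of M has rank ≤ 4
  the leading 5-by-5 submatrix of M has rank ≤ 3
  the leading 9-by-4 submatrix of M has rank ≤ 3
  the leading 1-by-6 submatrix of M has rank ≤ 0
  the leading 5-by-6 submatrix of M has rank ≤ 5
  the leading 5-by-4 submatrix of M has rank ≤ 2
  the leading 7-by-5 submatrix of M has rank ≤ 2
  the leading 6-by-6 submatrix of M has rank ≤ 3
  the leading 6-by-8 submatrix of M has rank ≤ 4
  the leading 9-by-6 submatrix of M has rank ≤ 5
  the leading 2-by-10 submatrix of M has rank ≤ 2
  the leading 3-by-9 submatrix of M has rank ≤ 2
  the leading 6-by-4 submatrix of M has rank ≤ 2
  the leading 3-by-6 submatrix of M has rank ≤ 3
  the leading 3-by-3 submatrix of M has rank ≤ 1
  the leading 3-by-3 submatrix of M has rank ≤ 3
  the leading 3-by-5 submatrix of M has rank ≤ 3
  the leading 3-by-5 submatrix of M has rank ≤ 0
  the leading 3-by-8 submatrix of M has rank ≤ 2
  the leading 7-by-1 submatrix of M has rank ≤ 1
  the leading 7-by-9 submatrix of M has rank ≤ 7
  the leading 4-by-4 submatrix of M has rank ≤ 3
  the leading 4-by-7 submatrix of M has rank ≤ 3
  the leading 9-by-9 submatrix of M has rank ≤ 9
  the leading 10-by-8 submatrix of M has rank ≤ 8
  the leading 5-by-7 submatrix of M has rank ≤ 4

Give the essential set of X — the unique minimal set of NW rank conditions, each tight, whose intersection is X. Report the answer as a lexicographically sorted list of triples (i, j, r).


Reconstructing r_w from the 27 given conditions:

  R[1]: 0 0 0 0 0 0 1 1 1 1
  R[2]: 0 0 0 0 0 1 2 2 2 2
  R[3]: 0 0 0 0 0 1 2 2 2 3
  R[4]: 1 1 1 1 1 2 3 3 3 4
  R[5]: 1 2 2 2 2 3 4 4 4 5
  R[6]: 1 2 2 2 2 3 4 4 5 6
  R[7]: 1 2 2 2 2 3 4 5 6 7
  R[8]: 1 2 3 3 3 4 5 6 7 8
  R[9]: 1 2 3 3 4 5 6 7 8 9
  R[10]: 1 2 3 4 5 6 7 8 9 10

second differences of R give the permutation w = (7, 6, 10, 1, 2, 9, 8, 3, 5, 4).

Fulton essential set (6 of the 26 Rothe cells):

[(1, 6, 0), (3, 5, 0), (3, 9, 2), (6, 8, 4), (7, 5, 2), (9, 4, 3)]


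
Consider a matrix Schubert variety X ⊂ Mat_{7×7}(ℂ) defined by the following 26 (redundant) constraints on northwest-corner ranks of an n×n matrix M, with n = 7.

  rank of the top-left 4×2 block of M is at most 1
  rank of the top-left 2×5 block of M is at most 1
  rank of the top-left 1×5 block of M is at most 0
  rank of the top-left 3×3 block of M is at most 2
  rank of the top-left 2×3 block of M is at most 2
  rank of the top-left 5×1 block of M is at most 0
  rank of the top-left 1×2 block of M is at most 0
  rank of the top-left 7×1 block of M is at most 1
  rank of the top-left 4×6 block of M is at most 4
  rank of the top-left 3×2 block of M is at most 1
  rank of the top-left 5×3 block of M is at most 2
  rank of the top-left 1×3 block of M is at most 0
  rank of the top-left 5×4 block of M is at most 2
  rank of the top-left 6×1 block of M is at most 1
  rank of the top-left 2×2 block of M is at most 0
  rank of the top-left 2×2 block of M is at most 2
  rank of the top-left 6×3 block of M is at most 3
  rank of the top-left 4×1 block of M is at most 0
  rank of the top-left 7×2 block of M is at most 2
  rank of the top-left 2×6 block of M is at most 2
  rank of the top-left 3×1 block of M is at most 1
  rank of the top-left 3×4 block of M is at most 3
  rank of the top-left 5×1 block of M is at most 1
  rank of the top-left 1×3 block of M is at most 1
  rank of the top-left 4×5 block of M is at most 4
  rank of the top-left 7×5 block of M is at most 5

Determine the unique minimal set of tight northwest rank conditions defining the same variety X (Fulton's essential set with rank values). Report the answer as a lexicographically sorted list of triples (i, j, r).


The tightest implied rank at each (i,j), from the 26 conditions:

  i=1: 0, 0, 0, 0, 0, 1, 1
  i=2: 0, 0, 1, 1, 1, 2, 2
  i=3: 0, 1, 2, 2, 2, 3, 3
  i=4: 0, 1, 2, 2, 3, 4, 4
  i=5: 0, 1, 2, 2, 3, 4, 5
  i=6: 1, 2, 3, 3, 4, 5, 6
  i=7: 1, 2, 3, 4, 5, 6, 7

reading off 1-entries of Δ²R: w = (6, 3, 2, 5, 7, 1, 4).

D(w) has 12 cells with 4 SE-corners; essential set:

[(1, 5, 0), (2, 2, 0), (5, 1, 0), (5, 4, 2)]


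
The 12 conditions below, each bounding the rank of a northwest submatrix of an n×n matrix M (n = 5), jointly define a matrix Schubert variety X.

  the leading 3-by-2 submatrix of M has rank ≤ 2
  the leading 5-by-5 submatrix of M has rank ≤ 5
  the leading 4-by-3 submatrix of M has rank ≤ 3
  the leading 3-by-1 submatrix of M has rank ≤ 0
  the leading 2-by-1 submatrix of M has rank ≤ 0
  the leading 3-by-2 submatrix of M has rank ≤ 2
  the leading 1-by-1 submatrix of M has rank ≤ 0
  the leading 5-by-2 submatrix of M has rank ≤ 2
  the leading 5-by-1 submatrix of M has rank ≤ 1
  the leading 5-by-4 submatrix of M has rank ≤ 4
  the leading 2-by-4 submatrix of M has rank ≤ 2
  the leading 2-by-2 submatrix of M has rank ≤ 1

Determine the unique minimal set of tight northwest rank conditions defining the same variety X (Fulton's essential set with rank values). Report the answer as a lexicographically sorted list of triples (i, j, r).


Reconstructing r_w from the 12 given conditions:

  row 1: 0  1  1  1  1
  row 2: 0  1  2  2  2
  row 3: 0  1  2  3  3
  row 4: 1  2  3  4  4
  row 5: 1  2  3  4  5

second differences of R give the permutation w = (2, 3, 4, 1, 5).

Rothe diagram D(w) (3 cells), 1 SE-corner (essential condition):

[(3, 1, 0)]


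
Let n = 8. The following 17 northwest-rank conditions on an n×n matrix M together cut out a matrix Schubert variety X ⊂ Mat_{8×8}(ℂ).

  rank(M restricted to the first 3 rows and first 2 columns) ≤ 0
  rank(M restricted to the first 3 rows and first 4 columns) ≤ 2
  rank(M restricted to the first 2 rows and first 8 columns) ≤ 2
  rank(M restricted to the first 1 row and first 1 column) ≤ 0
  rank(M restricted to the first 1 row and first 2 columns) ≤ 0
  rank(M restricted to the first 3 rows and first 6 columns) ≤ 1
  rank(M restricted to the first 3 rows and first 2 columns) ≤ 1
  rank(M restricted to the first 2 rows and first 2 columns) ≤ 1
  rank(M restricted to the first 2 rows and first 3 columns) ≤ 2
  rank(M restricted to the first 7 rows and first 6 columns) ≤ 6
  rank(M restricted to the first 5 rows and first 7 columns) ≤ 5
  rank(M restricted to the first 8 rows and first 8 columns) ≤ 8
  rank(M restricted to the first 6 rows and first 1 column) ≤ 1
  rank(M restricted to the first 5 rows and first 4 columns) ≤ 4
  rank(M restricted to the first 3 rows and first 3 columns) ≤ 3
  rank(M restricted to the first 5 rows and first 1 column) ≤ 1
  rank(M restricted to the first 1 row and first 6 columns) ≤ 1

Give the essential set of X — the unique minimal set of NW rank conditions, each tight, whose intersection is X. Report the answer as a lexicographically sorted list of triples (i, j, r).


Recovering R(i,j) via the rank-extension bound from the 17 conditions:

  i=1: 0, 0, 1, 1, 1, 1, 1, 1
  i=2: 0, 0, 1, 1, 1, 1, 2, 2
  i=3: 0, 0, 1, 1, 1, 1, 2, 3
  i=4: 1, 1, 2, 2, 2, 2, 3, 4
  i=5: 1, 2, 3, 3, 3, 3, 4, 5
  i=6: 1, 2, 3, 4, 4, 4, 5, 6
  i=7: 1, 2, 3, 4, 5, 5, 6, 7
  i=8: 1, 2, 3, 4, 5, 6, 7, 8

hence w(1..8) = (3, 7, 8, 1, 2, 4, 5, 6).

ℓ(w)=12; the 2 essential cells (i,j,r):

[(3, 2, 0), (3, 6, 1)]


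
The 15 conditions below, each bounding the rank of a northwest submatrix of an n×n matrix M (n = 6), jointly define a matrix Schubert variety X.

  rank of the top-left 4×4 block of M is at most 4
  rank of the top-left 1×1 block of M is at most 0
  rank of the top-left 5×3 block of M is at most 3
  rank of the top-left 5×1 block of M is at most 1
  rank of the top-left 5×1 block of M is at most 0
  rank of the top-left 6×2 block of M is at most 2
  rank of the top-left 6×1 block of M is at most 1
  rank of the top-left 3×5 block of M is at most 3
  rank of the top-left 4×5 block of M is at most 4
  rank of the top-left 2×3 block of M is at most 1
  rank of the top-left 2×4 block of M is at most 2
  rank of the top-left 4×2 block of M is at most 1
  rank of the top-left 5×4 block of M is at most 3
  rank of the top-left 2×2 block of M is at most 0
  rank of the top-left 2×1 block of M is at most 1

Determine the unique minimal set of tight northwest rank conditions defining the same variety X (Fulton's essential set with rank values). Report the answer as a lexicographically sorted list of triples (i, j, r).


Reconstructing r_w from the 15 given conditions:

  i=1: 0 | 0 | 1 | 1 | 1 | 1
  i=2: 0 | 0 | 1 | 2 | 2 | 2
  i=3: 0 | 1 | 2 | 3 | 3 | 3
  i=4: 0 | 1 | 2 | 3 | 4 | 4
  i=5: 0 | 1 | 2 | 3 | 4 | 5
  i=6: 1 | 2 | 3 | 4 | 5 | 6

so w = (3, 4, 2, 5, 6, 1).

2 SE-corners of the 7-cell Rothe diagram give Ess(w):

[(2, 2, 0), (5, 1, 0)]


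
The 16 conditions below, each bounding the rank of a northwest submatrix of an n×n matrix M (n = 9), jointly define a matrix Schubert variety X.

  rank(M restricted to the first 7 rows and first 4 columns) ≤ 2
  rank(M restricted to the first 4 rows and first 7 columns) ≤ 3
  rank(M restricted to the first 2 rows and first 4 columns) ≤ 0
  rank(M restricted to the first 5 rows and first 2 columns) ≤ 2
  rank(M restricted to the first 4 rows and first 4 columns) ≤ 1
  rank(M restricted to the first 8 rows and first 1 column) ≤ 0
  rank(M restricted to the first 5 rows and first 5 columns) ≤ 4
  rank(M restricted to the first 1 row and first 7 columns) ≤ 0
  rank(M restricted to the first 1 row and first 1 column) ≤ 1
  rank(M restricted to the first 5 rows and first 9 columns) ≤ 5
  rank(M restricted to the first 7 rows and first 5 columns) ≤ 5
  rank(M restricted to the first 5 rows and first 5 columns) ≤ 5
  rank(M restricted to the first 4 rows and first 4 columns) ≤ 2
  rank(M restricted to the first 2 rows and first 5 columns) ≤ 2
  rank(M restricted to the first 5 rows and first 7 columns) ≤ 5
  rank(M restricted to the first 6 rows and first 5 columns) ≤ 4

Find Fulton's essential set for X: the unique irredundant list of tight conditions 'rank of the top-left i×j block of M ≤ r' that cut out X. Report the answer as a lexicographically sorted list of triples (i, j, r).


Rank table r_w(9×9) implied by the 16 constraints:

  row 1: 0, 0, 0, 0, 0, 0, 0, 1, 1
  row 2: 0, 0, 0, 0, 1, 1, 1, 2, 2
  row 3: 0, 1, 1, 1, 2, 2, 2, 3, 3
  row 4: 0, 1, 1, 1, 2, 3, 3, 4, 4
  row 5: 0, 1, 2, 2, 3, 4, 4, 5, 5
  row 6: 0, 1, 2, 2, 3, 4, 5, 6, 6
  row 7: 0, 1, 2, 2, 3, 4, 5, 6, 7
  row 8: 0, 1, 2, 3, 4, 5, 6, 7, 8
  row 9: 1, 2, 3, 4, 5, 6, 7, 8, 9

hence w(1..9) = (8, 5, 2, 6, 3, 7, 9, 4, 1).

D(w) has 21 cells with 5 SE-corners; essential set:

[(1, 7, 0), (2, 4, 0), (4, 4, 1), (7, 4, 2), (8, 1, 0)]


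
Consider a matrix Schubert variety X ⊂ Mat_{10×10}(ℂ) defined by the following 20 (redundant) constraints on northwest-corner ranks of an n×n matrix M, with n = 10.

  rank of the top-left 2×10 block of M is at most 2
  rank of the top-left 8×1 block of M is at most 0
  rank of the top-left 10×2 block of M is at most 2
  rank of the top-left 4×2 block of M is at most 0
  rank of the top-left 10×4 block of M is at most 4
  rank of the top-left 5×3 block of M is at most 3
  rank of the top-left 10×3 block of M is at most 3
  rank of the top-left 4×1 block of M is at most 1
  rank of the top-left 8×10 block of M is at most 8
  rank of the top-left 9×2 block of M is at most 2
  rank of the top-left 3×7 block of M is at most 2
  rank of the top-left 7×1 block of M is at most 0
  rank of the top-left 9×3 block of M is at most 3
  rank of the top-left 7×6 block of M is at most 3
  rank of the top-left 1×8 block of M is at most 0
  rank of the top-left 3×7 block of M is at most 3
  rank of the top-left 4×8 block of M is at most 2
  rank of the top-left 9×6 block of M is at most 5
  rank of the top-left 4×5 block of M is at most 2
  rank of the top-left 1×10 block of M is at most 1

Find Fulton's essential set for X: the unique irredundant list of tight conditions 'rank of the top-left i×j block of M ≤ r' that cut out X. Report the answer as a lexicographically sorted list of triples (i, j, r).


Reconstructing r_w from the 20 given conditions:

  0 0 0 0 0 0 0 0 1 1
  0 0 1 1 1 1 1 1 2 2
  0 0 1 2 2 2 2 2 3 3
  0 0 1 2 2 2 2 2 3 4
  0 1 2 3 3 3 3 3 4 5
  0 1 2 3 3 3 4 4 5 6
  0 1 2 3 3 3 4 5 6 7
  0 1 2 3 4 4 5 6 7 8
  1 2 3 4 5 5 6 7 8 9
  1 2 3 4 5 6 7 8 9 10

reading off 1-entries of Δ²R: w = (9, 3, 4, 10, 2, 7, 8, 5, 1, 6).

Rothe diagram D(w) (26 cells), 5 SE-corners (essential conditions):

[(1, 8, 0), (4, 2, 0), (4, 8, 2), (7, 6, 3), (8, 1, 0)]
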